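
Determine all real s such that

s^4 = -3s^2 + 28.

Let u = s^2. The equation becomes u^2 + 3u - 28 = 0.
Factor: (u + 7)(u - 4) = 0, so u = -7 or u = 4.
s^2 = -7 < 0 has no real solution.
s^2 = 4 gives s = +/-2.

s = -2 or s = 2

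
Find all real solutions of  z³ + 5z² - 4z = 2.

Rearrange: z³ + 5z² - 4z - 2 = 0.
Possible rational roots are divisors of -2. Testing z = 1 gives 0, so (z - 1) is a factor.
Divide: z³ + 5z² - 4z - 2 = (z - 1)(z² + 6z + 2).
Apply the quadratic formula to z² + 6z + 2 = 0: z = (-6 ± √28)/2, i.e. z ≈ -0.3542 or z ≈ -5.6458.

z = -5.6458 or z = -0.3542 or z = 1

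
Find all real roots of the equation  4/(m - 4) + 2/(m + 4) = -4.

Multiply both sides by (m - 4)(m + 4):
4(m + 4) + 2(m - 4) = -4(m - 4)(m + 4).
Expand and collect terms: -4m² - 6m + 56 = 0.
By the quadratic formula, m = (6 ± √932) / -8, so m ≈ -4.5661 or m ≈ 3.0661.
Neither value makes a denominator zero (m ≠ 4, m ≠ -4), so both are valid.

m = -4.5661 or m = 3.0661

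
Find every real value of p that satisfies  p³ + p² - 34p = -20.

Rearrange: p³ + p² - 34p + 20 = 0.
Possible rational roots are divisors of 20. Testing p = 5 gives 0, so (p - 5) is a factor.
Divide: p³ + p² - 34p + 20 = (p - 5)(p² + 6p - 4).
Apply the quadratic formula to p² + 6p - 4 = 0: p = (-6 ± √52)/2, i.e. p ≈ 0.6056 or p ≈ -6.6056.

p = -6.6056 or p = 0.6056 or p = 5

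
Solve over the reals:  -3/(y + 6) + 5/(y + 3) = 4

Multiply both sides by (y + 6)(y + 3):
-3(y + 3) + 5(y + 6) = 4(y + 6)(y + 3).
Expand and collect terms: 4y^2 + 34y + 51 = 0.
By the quadratic formula, y = (-34 +/- sqrt(340)) / 8, so y ~= -1.9451 or y ~= -6.5549.
Neither value makes a denominator zero (y != -6, y != -3), so both are valid.

y = -6.5549 or y = -1.9451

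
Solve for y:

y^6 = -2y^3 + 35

Let u = y^3. The equation becomes u^2 + 2u - 35 = 0.
Factor: (u - 5)(u + 7) = 0, so u = 5 or u = -7.
y^3 = 5 gives y = (5)^(1/3) ~= 1.71.
y^3 = -7 gives y = -(7)^(1/3) ~= -1.9129.

y = -1.9129 or y = 1.71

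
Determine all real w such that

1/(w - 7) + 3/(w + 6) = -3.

Multiply both sides by (w - 7)(w + 6):
(w + 6) + 3(w - 7) = -3(w - 7)(w + 6).
Expand and collect terms: -3w^2 - w + 141 = 0.
By the quadratic formula, w = (1 +/- sqrt(1693)) / -6, so w ~= -7.0243 or w ~= 6.691.
Neither value makes a denominator zero (w != 7, w != -6), so both are valid.

w = -7.0243 or w = 6.691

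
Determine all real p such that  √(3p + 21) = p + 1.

Square both sides: 3p + 21 = (p + 1)².
Expand and rearrange: p² - p - 20 = 0.
Solving gives p = 5 or p = -4.
Check each candidate in the original equation:
  p = 5: √(36) = 6, while p + 1 = 6 — valid.
  p = -4: √(9) = 3, while p + 1 = -3 — extraneous.

p = 5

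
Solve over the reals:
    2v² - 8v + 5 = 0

Discriminant: (-8)² − 4·2·5 = 24.
Quadratic formula: v = (8 ± √24) / 4.
So v = √(6)/2 + 2 ≈ 3.2247 or v = 2 - √(6)/2 ≈ 0.7753.

v = 0.7753 or v = 3.2247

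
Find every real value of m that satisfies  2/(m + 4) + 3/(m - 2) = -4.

m = -4.5645 or m = 1.3145

Multiply both sides by (m + 4)(m - 2):
2(m - 2) + 3(m + 4) = -4(m + 4)(m - 2).
Expand and collect terms: -4m² - 13m + 24 = 0.
By the quadratic formula, m = (13 ± √553) / -8, so m ≈ -4.5645 or m ≈ 1.3145.
Neither value makes a denominator zero (m ≠ -4, m ≠ 2), so both are valid.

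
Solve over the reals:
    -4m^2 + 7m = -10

Rearrange to standard form: -4m^2 + 7m + 10 = 0.
Discriminant: (7)^2 - 4*(-4)*10 = 209.
Quadratic formula: m = (-7 +/- sqrt(209)) / (-8).
So m = 7/8 - sqrt(209)/8 ~= -0.9321 or m = 7/8 + sqrt(209)/8 ~= 2.6821.

m = -0.9321 or m = 2.6821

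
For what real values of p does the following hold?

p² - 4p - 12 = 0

Factor: (p - 6)(p + 2) = 0.
So p = 6 or p = -2.

p = -2 or p = 6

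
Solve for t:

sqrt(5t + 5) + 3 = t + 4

Isolate the radical: sqrt(5t + 5) = t + 1.
Square both sides: 5t + 5 = (t + 1)^2.
Expand and rearrange: t^2 - 3t - 4 = 0.
Solving gives t = 4 or t = -1.
Check each candidate in the original equation:
  t = 4: sqrt(25) = 5, while t + 1 = 5 — valid.
  t = -1: sqrt(0) = 0, while t + 1 = 0 — valid.

t = -1 or t = 4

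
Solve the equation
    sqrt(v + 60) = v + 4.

v = 4

Square both sides: v + 60 = (v + 4)^2.
Expand and rearrange: v^2 + 7v - 44 = 0.
Solving gives v = 4 or v = -11.
Check each candidate in the original equation:
  v = 4: sqrt(64) = 8, while v + 4 = 8 — valid.
  v = -11: sqrt(49) = 7, while v + 4 = -7 — extraneous.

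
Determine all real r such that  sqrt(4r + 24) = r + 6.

r = -6 or r = -2

Square both sides: 4r + 24 = (r + 6)^2.
Expand and rearrange: r^2 + 8r + 12 = 0.
Solving gives r = -2 or r = -6.
Check each candidate in the original equation:
  r = -2: sqrt(16) = 4, while r + 6 = 4 — valid.
  r = -6: sqrt(0) = 0, while r + 6 = 0 — valid.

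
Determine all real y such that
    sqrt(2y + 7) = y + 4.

y = -3

Square both sides: 2y + 7 = (y + 4)^2.
Expand and rearrange: y^2 + 6y + 9 = 0.
This gives the repeated root y = -3.
Check in the original equation:
  y = -3: sqrt(1) = 1, while y + 4 = 1 — valid.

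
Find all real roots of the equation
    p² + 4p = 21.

Bring every term to one side: p² + 4p - 21 = 0.
Factor: (p - 3)(p + 7) = 0.
So p = 3 or p = -7.

p = -7 or p = 3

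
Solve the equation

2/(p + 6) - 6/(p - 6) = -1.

p = -7.3808 or p = 11.3808

Multiply both sides by (p + 6)(p - 6):
2(p - 6) - 6(p + 6) = -(p + 6)(p - 6).
Expand and collect terms: -p² + 4p + 84 = 0.
By the quadratic formula, p = (-4 ± √352) / -2, so p ≈ -7.3808 or p ≈ 11.3808.
Neither value makes a denominator zero (p ≠ -6, p ≠ 6), so both are valid.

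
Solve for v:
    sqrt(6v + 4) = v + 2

Square both sides: 6v + 4 = (v + 2)^2.
Expand and rearrange: v^2 - 2v = 0.
Solving gives v = 2 or v = 0.
Check each candidate in the original equation:
  v = 2: sqrt(16) = 4, while v + 2 = 4 — valid.
  v = 0: sqrt(4) = 2, while v + 2 = 2 — valid.

v = 0 or v = 2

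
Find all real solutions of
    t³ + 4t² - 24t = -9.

t = -7.4051 or t = 0.4051 or t = 3

Rearrange: t³ + 4t² - 24t + 9 = 0.
Possible rational roots are divisors of 9. Testing t = 3 gives 0, so (t - 3) is a factor.
Divide: t³ + 4t² - 24t + 9 = (t - 3)(t² + 7t - 3).
Apply the quadratic formula to t² + 7t - 3 = 0: t = (-7 ± √61)/2, i.e. t ≈ 0.4051 or t ≈ -7.4051.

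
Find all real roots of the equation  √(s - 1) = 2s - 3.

Square both sides: s - 1 = (2s - 3)².
Expand and rearrange: 4s² - 13s + 10 = 0.
Solving gives s = 2 or s = 1.25.
Check each candidate in the original equation:
  s = 2: √(1) = 1, while 2s - 3 = 1 — valid.
  s = 1.25: √(0.25) = 0.5, while 2s - 3 = -0.5 — extraneous.

s = 2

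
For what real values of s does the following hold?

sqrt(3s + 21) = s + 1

s = 5

Square both sides: 3s + 21 = (s + 1)^2.
Expand and rearrange: s^2 - s - 20 = 0.
Solving gives s = 5 or s = -4.
Check each candidate in the original equation:
  s = 5: sqrt(36) = 6, while s + 1 = 6 — valid.
  s = -4: sqrt(9) = 3, while s + 1 = -3 — extraneous.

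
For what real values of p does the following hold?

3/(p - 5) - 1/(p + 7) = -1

p = -5.6056 or p = 1.6056

Multiply both sides by (p - 5)(p + 7):
3(p + 7) - (p - 5) = -(p - 5)(p + 7).
Expand and collect terms: -p² - 4p + 9 = 0.
By the quadratic formula, p = (4 ± √52) / -2, so p ≈ -5.6056 or p ≈ 1.6056.
Neither value makes a denominator zero (p ≠ 5, p ≠ -7), so both are valid.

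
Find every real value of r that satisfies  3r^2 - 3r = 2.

Rearrange to standard form: 3r^2 - 3r - 2 = 0.
Discriminant: (-3)^2 - 4*3*(-2) = 33.
Quadratic formula: r = (3 +/- sqrt(33)) / 6.
So r = 1/2 + sqrt(33)/6 ~= 1.4574 or r = 1/2 - sqrt(33)/6 ~= -0.4574.

r = -0.4574 or r = 1.4574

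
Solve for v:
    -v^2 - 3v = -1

Rearrange to standard form: -v^2 - 3v + 1 = 0.
Discriminant: (-3)^2 - 4*(-1)*1 = 13.
Quadratic formula: v = (3 +/- sqrt(13)) / (-2).
So v = -sqrt(13)/2 - 3/2 ~= -3.3028 or v = -3/2 + sqrt(13)/2 ~= 0.3028.

v = -3.3028 or v = 0.3028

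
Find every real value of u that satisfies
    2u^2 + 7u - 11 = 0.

u = -4.6762 or u = 1.1762

Discriminant: (7)^2 - 4*2*(-11) = 137.
Quadratic formula: u = (-7 +/- sqrt(137)) / 4.
So u = -7/4 + sqrt(137)/4 ~= 1.1762 or u = -sqrt(137)/4 - 7/4 ~= -4.6762.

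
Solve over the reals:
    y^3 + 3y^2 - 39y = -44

y = -8.3218 or y = 1.3218 or y = 4

Rearrange: y^3 + 3y^2 - 39y + 44 = 0.
Possible rational roots are divisors of 44. Testing y = 4 gives 0, so (y - 4) is a factor.
Divide: y^3 + 3y^2 - 39y + 44 = (y - 4)(y^2 + 7y - 11).
Apply the quadratic formula to y^2 + 7y - 11 = 0: y = (-7 +/- sqrt(93))/2, i.e. y ~= 1.3218 or y ~= -8.3218.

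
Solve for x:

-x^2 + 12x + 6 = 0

x = -0.4807 or x = 12.4807

Discriminant: (12)^2 - 4*(-1)*6 = 168.
Quadratic formula: x = (-12 +/- sqrt(168)) / (-2).
So x = 6 - sqrt(42) ~= -0.4807 or x = 6 + sqrt(42) ~= 12.4807.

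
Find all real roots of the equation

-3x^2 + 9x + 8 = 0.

x = -0.7174 or x = 3.7174

Discriminant: (9)^2 - 4*(-3)*8 = 177.
Quadratic formula: x = (-9 +/- sqrt(177)) / (-6).
So x = 3/2 - sqrt(177)/6 ~= -0.7174 or x = 3/2 + sqrt(177)/6 ~= 3.7174.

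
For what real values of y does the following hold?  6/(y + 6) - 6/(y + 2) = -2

Multiply both sides by (y + 6)(y + 2):
6(y + 2) - 6(y + 6) = -2(y + 6)(y + 2).
Expand and collect terms: -2y² - 16y = 0.
Factor or apply the quadratic formula: y = -8 or y = 0.
Neither value makes a denominator zero (y ≠ -6, y ≠ -2), so both are valid.

y = -8 or y = 0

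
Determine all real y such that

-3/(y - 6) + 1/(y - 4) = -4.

Multiply both sides by (y - 6)(y - 4):
-3(y - 4) + (y - 6) = -4(y - 6)(y - 4).
Expand and collect terms: -4y² + 42y - 102 = 0.
By the quadratic formula, y = (-42 ± √132) / -8, so y ≈ 3.8139 or y ≈ 6.6861.
Neither value makes a denominator zero (y ≠ 6, y ≠ 4), so both are valid.

y = 3.8139 or y = 6.6861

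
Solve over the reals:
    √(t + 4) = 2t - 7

t = 5

Square both sides: t + 4 = (2t - 7)².
Expand and rearrange: 4t² - 29t + 45 = 0.
Solving gives t = 5 or t = 2.25.
Check each candidate in the original equation:
  t = 5: √(9) = 3, while 2t - 7 = 3 — valid.
  t = 2.25: √(6.25) = 2.5, while 2t - 7 = -2.5 — extraneous.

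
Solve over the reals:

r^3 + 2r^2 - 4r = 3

Rearrange: r^3 + 2r^2 - 4r - 3 = 0.
Possible rational roots are divisors of -3. Testing r = -3 gives 0, so (r + 3) is a factor.
Divide: r^3 + 2r^2 - 4r - 3 = (r + 3)(r^2 - r - 1).
Apply the quadratic formula to r^2 - r - 1 = 0: r = (1 +/- sqrt(5))/2, i.e. r ~= 1.618 or r ~= -0.618.

r = -3 or r = -0.618 or r = 1.618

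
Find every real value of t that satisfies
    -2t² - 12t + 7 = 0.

Discriminant: (-12)² − 4·(-2)·7 = 200.
Quadratic formula: t = (12 ± √200) / (-4).
So t = -5·√(2)/2 - 3 ≈ -6.5355 or t = -3 + 5·√(2)/2 ≈ 0.5355.

t = -6.5355 or t = 0.5355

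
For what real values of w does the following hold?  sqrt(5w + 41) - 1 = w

w = 8

Isolate the radical: sqrt(5w + 41) = w + 1.
Square both sides: 5w + 41 = (w + 1)^2.
Expand and rearrange: w^2 - 3w - 40 = 0.
Solving gives w = 8 or w = -5.
Check each candidate in the original equation:
  w = 8: sqrt(81) = 9, while w + 1 = 9 — valid.
  w = -5: sqrt(16) = 4, while w + 1 = -4 — extraneous.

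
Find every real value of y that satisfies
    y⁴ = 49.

y = -2.6458 or y = 2.6458

Let u = y². The equation becomes u² - 49 = 0.
Factor: (u - 7)(u + 7) = 0, so u = 7 or u = -7.
y² = 7 gives y = ±√(7) ≈ ±2.6458.
y² = -7 < 0 has no real solution.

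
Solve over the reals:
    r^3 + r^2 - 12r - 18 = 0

r = -3 or r = -1.6458 or r = 3.6458

Possible rational roots are divisors of -18. Testing r = -3 gives 0, so (r + 3) is a factor.
Divide: r^3 + r^2 - 12r - 18 = (r + 3)(r^2 - 2r - 6).
Apply the quadratic formula to r^2 - 2r - 6 = 0: r = (2 +/- sqrt(28))/2, i.e. r ~= 3.6458 or r ~= -1.6458.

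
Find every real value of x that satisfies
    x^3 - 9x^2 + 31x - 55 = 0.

Possible rational roots are divisors of -55. Testing x = 5 gives 0, so (x - 5) is a factor.
Divide: x^3 - 9x^2 + 31x - 55 = (x - 5)(x^2 - 4x + 11).
The quadratic x^2 - 4x + 11 has discriminant -28 < 0, so no further real roots.

x = 5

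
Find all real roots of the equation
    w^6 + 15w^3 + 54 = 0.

Let u = w^3. The equation becomes u^2 + 15u + 54 = 0.
Factor: (u + 9)(u + 6) = 0, so u = -9 or u = -6.
w^3 = -9 gives w = -(9)^(1/3) ~= -2.0801.
w^3 = -6 gives w = -(6)^(1/3) ~= -1.8171.

w = -2.0801 or w = -1.8171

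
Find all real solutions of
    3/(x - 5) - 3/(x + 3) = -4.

Multiply both sides by (x - 5)(x + 3):
3(x + 3) - 3(x - 5) = -4(x - 5)(x + 3).
Expand and collect terms: -4x² + 8x + 36 = 0.
By the quadratic formula, x = (-8 ± √640) / -8, so x ≈ -2.1623 or x ≈ 4.1623.
Neither value makes a denominator zero (x ≠ 5, x ≠ -3), so both are valid.

x = -2.1623 or x = 4.1623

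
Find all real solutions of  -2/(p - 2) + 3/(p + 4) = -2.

Multiply both sides by (p - 2)(p + 4):
-2(p + 4) + 3(p - 2) = -2(p - 2)(p + 4).
Expand and collect terms: -2p² - 5p + 30 = 0.
By the quadratic formula, p = (5 ± √265) / -4, so p ≈ -5.3197 or p ≈ 2.8197.
Neither value makes a denominator zero (p ≠ 2, p ≠ -4), so both are valid.

p = -5.3197 or p = 2.8197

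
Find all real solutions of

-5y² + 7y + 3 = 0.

Discriminant: (7)² − 4·(-5)·3 = 109.
Quadratic formula: y = (-7 ± √109) / (-10).
So y = 7/10 - √(109)/10 ≈ -0.344 or y = 7/10 + √(109)/10 ≈ 1.744.

y = -0.344 or y = 1.744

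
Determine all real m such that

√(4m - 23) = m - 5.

m = 6 or m = 8

Square both sides: 4m - 23 = (m - 5)².
Expand and rearrange: m² - 14m + 48 = 0.
Solving gives m = 8 or m = 6.
Check each candidate in the original equation:
  m = 8: √(9) = 3, while m - 5 = 3 — valid.
  m = 6: √(1) = 1, while m - 5 = 1 — valid.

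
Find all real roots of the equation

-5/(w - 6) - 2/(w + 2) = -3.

w = -1.4551 or w = 7.7885

Multiply both sides by (w - 6)(w + 2):
-5(w + 2) - 2(w - 6) = -3(w - 6)(w + 2).
Expand and collect terms: -3w^2 + 19w + 34 = 0.
By the quadratic formula, w = (-19 +/- sqrt(769)) / -6, so w ~= -1.4551 or w ~= 7.7885.
Neither value makes a denominator zero (w != 6, w != -2), so both are valid.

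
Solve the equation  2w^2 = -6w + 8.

Bring every term to one side: 2w^2 + 6w - 8 = 0.
Factor: 2(w + 4)(w - 1) = 0.
So w = -4 or w = 1.

w = -4 or w = 1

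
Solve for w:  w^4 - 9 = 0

w = -1.7321 or w = 1.7321

Let u = w^2. The equation becomes u^2 - 9 = 0.
Factor: (u - 3)(u + 3) = 0, so u = 3 or u = -3.
w^2 = 3 gives w = +/-sqrt(3) ~= +/-1.7321.
w^2 = -3 < 0 has no real solution.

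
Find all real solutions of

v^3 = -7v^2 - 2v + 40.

v = -5 or v = -4 or v = 2

Rearrange: v^3 + 7v^2 + 2v - 40 = 0.
Possible rational roots are divisors of -40. Testing v = -5 gives 0, so (v + 5) is a factor.
Divide: v^3 + 7v^2 + 2v - 40 = (v + 5)(v^2 + 2v - 8).
Factor the quadratic: v = 2 or v = -4.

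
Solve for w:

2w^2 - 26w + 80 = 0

Factor: 2(w - 5)(w - 8) = 0.
So w = 5 or w = 8.

w = 5 or w = 8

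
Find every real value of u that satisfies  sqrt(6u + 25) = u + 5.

Square both sides: 6u + 25 = (u + 5)^2.
Expand and rearrange: u^2 + 4u = 0.
Solving gives u = 0 or u = -4.
Check each candidate in the original equation:
  u = 0: sqrt(25) = 5, while u + 5 = 5 — valid.
  u = -4: sqrt(1) = 1, while u + 5 = 1 — valid.

u = -4 or u = 0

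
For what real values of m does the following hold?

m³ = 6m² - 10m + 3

m = 0.382 or m = 2.618 or m = 3

Rearrange: m³ - 6m² + 10m - 3 = 0.
Possible rational roots are divisors of -3. Testing m = 3 gives 0, so (m - 3) is a factor.
Divide: m³ - 6m² + 10m - 3 = (m - 3)(m² - 3m + 1).
Apply the quadratic formula to m² - 3m + 1 = 0: m = (3 ± √5)/2, i.e. m ≈ 2.618 or m ≈ 0.382.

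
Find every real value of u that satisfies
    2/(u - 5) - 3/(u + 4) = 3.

u = -4.9371 or u = 5.6038

Multiply both sides by (u - 5)(u + 4):
2(u + 4) - 3(u - 5) = 3(u - 5)(u + 4).
Expand and collect terms: 3u² - 2u - 83 = 0.
By the quadratic formula, u = (2 ± √1000) / 6, so u ≈ 5.6038 or u ≈ -4.9371.
Neither value makes a denominator zero (u ≠ 5, u ≠ -4), so both are valid.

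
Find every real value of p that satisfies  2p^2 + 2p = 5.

p = -2.1583 or p = 1.1583

Rearrange to standard form: 2p^2 + 2p - 5 = 0.
Discriminant: (2)^2 - 4*2*(-5) = 44.
Quadratic formula: p = (-2 +/- sqrt(44)) / 4.
So p = -1/2 + sqrt(11)/2 ~= 1.1583 or p = -sqrt(11)/2 - 1/2 ~= -2.1583.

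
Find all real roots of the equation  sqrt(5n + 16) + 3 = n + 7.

Isolate the radical: sqrt(5n + 16) = n + 4.
Square both sides: 5n + 16 = (n + 4)^2.
Expand and rearrange: n^2 + 3n = 0.
Solving gives n = 0 or n = -3.
Check each candidate in the original equation:
  n = 0: sqrt(16) = 4, while n + 4 = 4 — valid.
  n = -3: sqrt(1) = 1, while n + 4 = 1 — valid.

n = -3 or n = 0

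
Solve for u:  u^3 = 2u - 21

u = -3

Rearrange: u^3 - 2u + 21 = 0.
Possible rational roots are divisors of 21. Testing u = -3 gives 0, so (u + 3) is a factor.
Divide: u^3 - 2u + 21 = (u + 3)(u^2 - 3u + 7).
The quadratic u^2 - 3u + 7 has discriminant -19 < 0, so no further real roots.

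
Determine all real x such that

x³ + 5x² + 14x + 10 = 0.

Possible rational roots are divisors of 10. Testing x = -1 gives 0, so (x + 1) is a factor.
Divide: x³ + 5x² + 14x + 10 = (x + 1)(x² + 4x + 10).
The quadratic x² + 4x + 10 has discriminant -24 < 0, so no further real roots.

x = -1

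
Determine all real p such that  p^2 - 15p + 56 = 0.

p = 7 or p = 8

Factor: (p - 7)(p - 8) = 0.
So p = 7 or p = 8.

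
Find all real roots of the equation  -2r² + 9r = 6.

Rearrange to standard form: -2r² + 9r - 6 = 0.
Discriminant: (9)² − 4·(-2)·(-6) = 33.
Quadratic formula: r = (-9 ± √33) / (-4).
So r = 9/4 - √(33)/4 ≈ 0.8139 or r = √(33)/4 + 9/4 ≈ 3.6861.

r = 0.8139 or r = 3.6861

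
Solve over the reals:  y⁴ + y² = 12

y = -1.7321 or y = 1.7321

Let u = y². The equation becomes u² + u - 12 = 0.
Factor: (u + 4)(u - 3) = 0, so u = -4 or u = 3.
y² = -4 < 0 has no real solution.
y² = 3 gives y = ±√(3) ≈ ±1.7321.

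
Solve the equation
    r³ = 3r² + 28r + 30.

r = -3 or r = -1.3589 or r = 7.3589

Rearrange: r³ - 3r² - 28r - 30 = 0.
Possible rational roots are divisors of -30. Testing r = -3 gives 0, so (r + 3) is a factor.
Divide: r³ - 3r² - 28r - 30 = (r + 3)(r² - 6r - 10).
Apply the quadratic formula to r² - 6r - 10 = 0: r = (6 ± √76)/2, i.e. r ≈ 7.3589 or r ≈ -1.3589.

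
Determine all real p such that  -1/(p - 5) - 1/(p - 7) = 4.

Multiply both sides by (p - 5)(p - 7):
-(p - 7) - (p - 5) = 4(p - 5)(p - 7).
Expand and collect terms: 4p^2 - 46p + 128 = 0.
By the quadratic formula, p = (46 +/- sqrt(68)) / 8, so p ~= 6.7808 or p ~= 4.7192.
Neither value makes a denominator zero (p != 5, p != 7), so both are valid.

p = 4.7192 or p = 6.7808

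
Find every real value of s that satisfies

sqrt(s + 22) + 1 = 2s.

Isolate the radical: sqrt(s + 22) = 2s - 1.
Square both sides: s + 22 = (2s - 1)^2.
Expand and rearrange: 4s^2 - 5s - 21 = 0.
Solving gives s = 3 or s = -1.75.
Check each candidate in the original equation:
  s = 3: sqrt(25) = 5, while 2s - 1 = 5 — valid.
  s = -1.75: sqrt(20.25) = 4.5, while 2s - 1 = -4.5 — extraneous.

s = 3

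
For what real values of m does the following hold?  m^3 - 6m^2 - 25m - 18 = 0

m = -2 or m = -1 or m = 9

Possible rational roots are divisors of -18. Testing m = -2 gives 0, so (m + 2) is a factor.
Divide: m^3 - 6m^2 - 25m - 18 = (m + 2)(m^2 - 8m - 9).
Factor the quadratic: m = 9 or m = -1.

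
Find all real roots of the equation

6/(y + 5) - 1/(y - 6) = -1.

y = -10.6603 or y = 6.6603

Multiply both sides by (y + 5)(y - 6):
6(y - 6) - (y + 5) = -(y + 5)(y - 6).
Expand and collect terms: -y^2 - 4y + 71 = 0.
By the quadratic formula, y = (4 +/- sqrt(300)) / -2, so y ~= -10.6603 or y ~= 6.6603.
Neither value makes a denominator zero (y != -5, y != 6), so both are valid.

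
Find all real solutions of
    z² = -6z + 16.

z = -8 or z = 2

Bring every term to one side: z² + 6z - 16 = 0.
Factor: (z - 2)(z + 8) = 0.
So z = 2 or z = -8.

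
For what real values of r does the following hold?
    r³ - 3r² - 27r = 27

r = -3 or r = -1.2426 or r = 7.2426

Rearrange: r³ - 3r² - 27r - 27 = 0.
Possible rational roots are divisors of -27. Testing r = -3 gives 0, so (r + 3) is a factor.
Divide: r³ - 3r² - 27r - 27 = (r + 3)(r² - 6r - 9).
Apply the quadratic formula to r² - 6r - 9 = 0: r = (6 ± √72)/2, i.e. r ≈ 7.2426 or r ≈ -1.2426.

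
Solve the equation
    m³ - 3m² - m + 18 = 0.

Possible rational roots are divisors of 18. Testing m = -2 gives 0, so (m + 2) is a factor.
Divide: m³ - 3m² - m + 18 = (m + 2)(m² - 5m + 9).
The quadratic m² - 5m + 9 has discriminant -11 < 0, so no further real roots.

m = -2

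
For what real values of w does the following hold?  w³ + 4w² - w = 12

Rearrange: w³ + 4w² - w - 12 = 0.
Possible rational roots are divisors of -12. Testing w = -3 gives 0, so (w + 3) is a factor.
Divide: w³ + 4w² - w - 12 = (w + 3)(w² + w - 4).
Apply the quadratic formula to w² + w - 4 = 0: w = (-1 ± √17)/2, i.e. w ≈ 1.5616 or w ≈ -2.5616.

w = -3 or w = -2.5616 or w = 1.5616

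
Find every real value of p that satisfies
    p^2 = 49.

Bring every term to one side: p^2 - 49 = 0.
Factor: (p - 7)(p + 7) = 0.
So p = 7 or p = -7.

p = -7 or p = 7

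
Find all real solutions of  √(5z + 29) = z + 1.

Square both sides: 5z + 29 = (z + 1)².
Expand and rearrange: z² - 3z - 28 = 0.
Solving gives z = 7 or z = -4.
Check each candidate in the original equation:
  z = 7: √(64) = 8, while z + 1 = 8 — valid.
  z = -4: √(9) = 3, while z + 1 = -3 — extraneous.

z = 7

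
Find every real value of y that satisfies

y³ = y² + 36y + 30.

Rearrange: y³ - y² - 36y - 30 = 0.
Possible rational roots are divisors of -30. Testing y = -5 gives 0, so (y + 5) is a factor.
Divide: y³ - y² - 36y - 30 = (y + 5)(y² - 6y - 6).
Apply the quadratic formula to y² - 6y - 6 = 0: y = (6 ± √60)/2, i.e. y ≈ 6.873 or y ≈ -0.873.

y = -5 or y = -0.873 or y = 6.873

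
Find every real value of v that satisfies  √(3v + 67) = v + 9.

Square both sides: 3v + 67 = (v + 9)².
Expand and rearrange: v² + 15v + 14 = 0.
Solving gives v = -1 or v = -14.
Check each candidate in the original equation:
  v = -1: √(64) = 8, while v + 9 = 8 — valid.
  v = -14: √(25) = 5, while v + 9 = -5 — extraneous.

v = -1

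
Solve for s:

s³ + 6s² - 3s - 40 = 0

Possible rational roots are divisors of -40. Testing s = -5 gives 0, so (s + 5) is a factor.
Divide: s³ + 6s² - 3s - 40 = (s + 5)(s² + s - 8).
Apply the quadratic formula to s² + s - 8 = 0: s = (-1 ± √33)/2, i.e. s ≈ 2.3723 or s ≈ -3.3723.

s = -5 or s = -3.3723 or s = 2.3723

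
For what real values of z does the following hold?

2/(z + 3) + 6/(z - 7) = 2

Multiply both sides by (z + 3)(z - 7):
2(z - 7) + 6(z + 3) = 2(z + 3)(z - 7).
Expand and collect terms: 2z² - 16z - 46 = 0.
By the quadratic formula, z = (16 ± √624) / 4, so z ≈ 10.245 or z ≈ -2.245.
Neither value makes a denominator zero (z ≠ -3, z ≠ 7), so both are valid.

z = -2.245 or z = 10.245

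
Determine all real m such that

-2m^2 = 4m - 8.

Rearrange to standard form: -2m^2 - 4m + 8 = 0.
Discriminant: (-4)^2 - 4*(-2)*8 = 80.
Quadratic formula: m = (4 +/- sqrt(80)) / (-4).
So m = -sqrt(5) - 1 ~= -3.2361 or m = -1 + sqrt(5) ~= 1.2361.

m = -3.2361 or m = 1.2361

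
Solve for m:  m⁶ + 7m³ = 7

m = -1.9906 or m = 0.961

Let u = m³. The equation becomes u² + 7u - 7 = 0.
By the quadratic formula, u = -7/2 + √(77)/2 or u = -√(77)/2 - 7/2.
m³ = -7/2 + √(77)/2 gives m = ∛(-7/2 + √(77)/2) ≈ 0.961.
m³ = -√(77)/2 - 7/2 gives m = -∛(7/2 + √(77)/2) ≈ -1.9906.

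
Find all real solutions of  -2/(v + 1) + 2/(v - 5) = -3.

v = -0.2361 or v = 4.2361

Multiply both sides by (v + 1)(v - 5):
-2(v - 5) + 2(v + 1) = -3(v + 1)(v - 5).
Expand and collect terms: -3v^2 + 12v + 3 = 0.
By the quadratic formula, v = (-12 +/- sqrt(180)) / -6, so v ~= -0.2361 or v ~= 4.2361.
Neither value makes a denominator zero (v != -1, v != 5), so both are valid.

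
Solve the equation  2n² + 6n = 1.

Rearrange to standard form: 2n² + 6n - 1 = 0.
Discriminant: (6)² − 4·2·(-1) = 44.
Quadratic formula: n = (-6 ± √44) / 4.
So n = -3/2 + √(11)/2 ≈ 0.1583 or n = -√(11)/2 - 3/2 ≈ -3.1583.

n = -3.1583 or n = 0.1583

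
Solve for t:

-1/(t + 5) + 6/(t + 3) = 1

t = -5.2749 or t = 2.2749

Multiply both sides by (t + 5)(t + 3):
-(t + 3) + 6(t + 5) = (t + 5)(t + 3).
Expand and collect terms: t^2 + 3t - 12 = 0.
By the quadratic formula, t = (-3 +/- sqrt(57)) / 2, so t ~= 2.2749 or t ~= -5.2749.
Neither value makes a denominator zero (t != -5, t != -3), so both are valid.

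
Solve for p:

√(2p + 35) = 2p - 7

p = 7

Square both sides: 2p + 35 = (2p - 7)².
Expand and rearrange: 4p² - 30p + 14 = 0.
Solving gives p = 7 or p = 0.5.
Check each candidate in the original equation:
  p = 7: √(49) = 7, while 2p - 7 = 7 — valid.
  p = 0.5: √(36) = 6, while 2p - 7 = -6 — extraneous.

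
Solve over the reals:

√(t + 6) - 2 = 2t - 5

Isolate the radical: √(t + 6) = 2t - 3.
Square both sides: t + 6 = (2t - 3)².
Expand and rearrange: 4t² - 13t + 3 = 0.
Solving gives t = 3 or t = 0.25.
Check each candidate in the original equation:
  t = 3: √(9) = 3, while 2t - 3 = 3 — valid.
  t = 0.25: √(6.25) = 2.5, while 2t - 3 = -2.5 — extraneous.

t = 3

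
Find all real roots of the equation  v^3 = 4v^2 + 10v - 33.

Rearrange: v^3 - 4v^2 - 10v + 33 = 0.
Possible rational roots are divisors of 33. Testing v = -3 gives 0, so (v + 3) is a factor.
Divide: v^3 - 4v^2 - 10v + 33 = (v + 3)(v^2 - 7v + 11).
Apply the quadratic formula to v^2 - 7v + 11 = 0: v = (7 +/- sqrt(5))/2, i.e. v ~= 4.618 or v ~= 2.382.

v = -3 or v = 2.382 or v = 4.618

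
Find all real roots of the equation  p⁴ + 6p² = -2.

No real solutions.

Let u = p². The equation becomes u² + 6u + 2 = 0.
By the quadratic formula, u = -3 + √(7) or u = -3 - √(7).
p² = -3 + √(7) < 0 has no real solution.
p² = -3 - √(7) < 0 has no real solution.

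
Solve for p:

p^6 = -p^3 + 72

p = -2.0801 or p = 2

Let u = p^3. The equation becomes u^2 + u - 72 = 0.
Factor: (u - 8)(u + 9) = 0, so u = 8 or u = -9.
p^3 = 8 gives p = 2.
p^3 = -9 gives p = -(9)^(1/3) ~= -2.0801.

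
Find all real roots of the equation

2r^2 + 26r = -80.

Bring every term to one side: 2r^2 + 26r + 80 = 0.
Factor: 2(r + 5)(r + 8) = 0.
So r = -5 or r = -8.

r = -8 or r = -5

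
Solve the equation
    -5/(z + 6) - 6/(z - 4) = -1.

Multiply both sides by (z + 6)(z - 4):
-5(z - 4) - 6(z + 6) = -(z + 6)(z - 4).
Expand and collect terms: -z² + 9z + 40 = 0.
By the quadratic formula, z = (-9 ± √241) / -2, so z ≈ -3.2621 or z ≈ 12.2621.
Neither value makes a denominator zero (z ≠ -6, z ≠ 4), so both are valid.

z = -3.2621 or z = 12.2621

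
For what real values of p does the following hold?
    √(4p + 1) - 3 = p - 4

Isolate the radical: √(4p + 1) = p - 1.
Square both sides: 4p + 1 = (p - 1)².
Expand and rearrange: p² - 6p = 0.
Solving gives p = 6 or p = 0.
Check each candidate in the original equation:
  p = 6: √(25) = 5, while p - 1 = 5 — valid.
  p = 0: √(1) = 1, while p - 1 = -1 — extraneous.

p = 6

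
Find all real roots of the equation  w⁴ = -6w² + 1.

Let u = w². The equation becomes u² + 6u - 1 = 0.
By the quadratic formula, u = -3 + √(10) or u = -√(10) - 3.
w² = -3 + √(10) gives w = ±√(-3 + √(10)) ≈ ±0.4028.
w² = -√(10) - 3 < 0 has no real solution.

w = -0.4028 or w = 0.4028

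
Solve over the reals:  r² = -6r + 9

Rearrange to standard form: r² + 6r - 9 = 0.
Discriminant: (6)² − 4·1·(-9) = 72.
Quadratic formula: r = (-6 ± √72) / 2.
So r = -3 + 3·√(2) ≈ 1.2426 or r = -3·√(2) - 3 ≈ -7.2426.

r = -7.2426 or r = 1.2426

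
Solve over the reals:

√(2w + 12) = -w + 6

Square both sides: 2w + 12 = (-w + 6)².
Expand and rearrange: w² - 14w + 24 = 0.
Solving gives w = 12 or w = 2.
Check each candidate in the original equation:
  w = 12: √(36) = 6, while -w + 6 = -6 — extraneous.
  w = 2: √(16) = 4, while -w + 6 = 4 — valid.

w = 2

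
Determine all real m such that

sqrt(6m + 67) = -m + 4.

m = -3

Square both sides: 6m + 67 = (-m + 4)^2.
Expand and rearrange: m^2 - 14m - 51 = 0.
Solving gives m = 17 or m = -3.
Check each candidate in the original equation:
  m = 17: sqrt(169) = 13, while -m + 4 = -13 — extraneous.
  m = -3: sqrt(49) = 7, while -m + 4 = 7 — valid.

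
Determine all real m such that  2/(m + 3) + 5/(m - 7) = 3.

Multiply both sides by (m + 3)(m - 7):
2(m - 7) + 5(m + 3) = 3(m + 3)(m - 7).
Expand and collect terms: 3m² - 19m - 64 = 0.
By the quadratic formula, m = (19 ± √1129) / 6, so m ≈ 8.7668 or m ≈ -2.4334.
Neither value makes a denominator zero (m ≠ -3, m ≠ 7), so both are valid.

m = -2.4334 or m = 8.7668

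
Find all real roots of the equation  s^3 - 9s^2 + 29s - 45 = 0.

Possible rational roots are divisors of -45. Testing s = 5 gives 0, so (s - 5) is a factor.
Divide: s^3 - 9s^2 + 29s - 45 = (s - 5)(s^2 - 4s + 9).
The quadratic s^2 - 4s + 9 has discriminant -20 < 0, so no further real roots.

s = 5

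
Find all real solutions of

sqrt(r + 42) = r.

r = 7

Square both sides: r + 42 = (r)^2.
Expand and rearrange: r^2 - r - 42 = 0.
Solving gives r = 7 or r = -6.
Check each candidate in the original equation:
  r = 7: sqrt(49) = 7, while r = 7 — valid.
  r = -6: sqrt(36) = 6, while r = -6 — extraneous.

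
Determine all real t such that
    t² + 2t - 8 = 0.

t = -4 or t = 2

Factor: (t - 2)(t + 4) = 0.
So t = 2 or t = -4.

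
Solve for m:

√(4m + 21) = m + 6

m = -5 or m = -3

Square both sides: 4m + 21 = (m + 6)².
Expand and rearrange: m² + 8m + 15 = 0.
Solving gives m = -3 or m = -5.
Check each candidate in the original equation:
  m = -3: √(9) = 3, while m + 6 = 3 — valid.
  m = -5: √(1) = 1, while m + 6 = 1 — valid.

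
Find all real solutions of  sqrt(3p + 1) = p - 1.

Square both sides: 3p + 1 = (p - 1)^2.
Expand and rearrange: p^2 - 5p = 0.
Solving gives p = 5 or p = 0.
Check each candidate in the original equation:
  p = 5: sqrt(16) = 4, while p - 1 = 4 — valid.
  p = 0: sqrt(1) = 1, while p - 1 = -1 — extraneous.

p = 5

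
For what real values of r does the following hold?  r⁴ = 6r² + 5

r = -2.5965 or r = 2.5965

Let u = r². The equation becomes u² - 6u - 5 = 0.
By the quadratic formula, u = 3 + √(14) or u = 3 - √(14).
r² = 3 + √(14) gives r = ±√(3 + √(14)) ≈ ±2.5965.
r² = 3 - √(14) < 0 has no real solution.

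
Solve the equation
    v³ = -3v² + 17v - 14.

Rearrange: v³ + 3v² - 17v + 14 = 0.
Possible rational roots are divisors of 14. Testing v = 2 gives 0, so (v - 2) is a factor.
Divide: v³ + 3v² - 17v + 14 = (v - 2)(v² + 5v - 7).
Apply the quadratic formula to v² + 5v - 7 = 0: v = (-5 ± √53)/2, i.e. v ≈ 1.1401 or v ≈ -6.1401.

v = -6.1401 or v = 1.1401 or v = 2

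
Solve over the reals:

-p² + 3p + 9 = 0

Discriminant: (3)² − 4·(-1)·9 = 45.
Quadratic formula: p = (-3 ± √45) / (-2).
So p = 3/2 - 3·√(5)/2 ≈ -1.8541 or p = 3/2 + 3·√(5)/2 ≈ 4.8541.

p = -1.8541 or p = 4.8541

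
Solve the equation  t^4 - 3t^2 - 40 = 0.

t = -2.8284 or t = 2.8284

Let u = t^2. The equation becomes u^2 - 3u - 40 = 0.
Factor: (u - 8)(u + 5) = 0, so u = 8 or u = -5.
t^2 = 8 gives t = +/-2*sqrt(2) ~= +/-2.8284.
t^2 = -5 < 0 has no real solution.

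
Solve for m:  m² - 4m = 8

m = -1.4641 or m = 5.4641

Rearrange to standard form: m² - 4m - 8 = 0.
Discriminant: (-4)² − 4·1·(-8) = 48.
Quadratic formula: m = (4 ± √48) / 2.
So m = 2 + 2·√(3) ≈ 5.4641 or m = 2 - 2·√(3) ≈ -1.4641.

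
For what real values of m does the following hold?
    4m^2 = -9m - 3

Rearrange to standard form: 4m^2 + 9m + 3 = 0.
Discriminant: (9)^2 - 4*4*3 = 33.
Quadratic formula: m = (-9 +/- sqrt(33)) / 8.
So m = -9/8 + sqrt(33)/8 ~= -0.4069 or m = -9/8 - sqrt(33)/8 ~= -1.8431.

m = -1.8431 or m = -0.4069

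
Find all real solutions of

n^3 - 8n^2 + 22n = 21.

n = 3

Rearrange: n^3 - 8n^2 + 22n - 21 = 0.
Possible rational roots are divisors of -21. Testing n = 3 gives 0, so (n - 3) is a factor.
Divide: n^3 - 8n^2 + 22n - 21 = (n - 3)(n^2 - 5n + 7).
The quadratic n^2 - 5n + 7 has discriminant -3 < 0, so no further real roots.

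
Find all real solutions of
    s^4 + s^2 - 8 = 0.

s = -1.5402 or s = 1.5402

Let u = s^2. The equation becomes u^2 + u - 8 = 0.
By the quadratic formula, u = -1/2 + sqrt(33)/2 or u = -sqrt(33)/2 - 1/2.
s^2 = -1/2 + sqrt(33)/2 gives s = +/-sqrt(-1/2 + sqrt(33)/2) ~= +/-1.5402.
s^2 = -sqrt(33)/2 - 1/2 < 0 has no real solution.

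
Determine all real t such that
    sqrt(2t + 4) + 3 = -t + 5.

t = 0

Isolate the radical: sqrt(2t + 4) = -t + 2.
Square both sides: 2t + 4 = (-t + 2)^2.
Expand and rearrange: t^2 - 6t = 0.
Solving gives t = 6 or t = 0.
Check each candidate in the original equation:
  t = 6: sqrt(16) = 4, while -t + 2 = -4 — extraneous.
  t = 0: sqrt(4) = 2, while -t + 2 = 2 — valid.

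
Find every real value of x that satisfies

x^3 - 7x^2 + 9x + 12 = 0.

x = -0.7913 or x = 3.7913 or x = 4

Possible rational roots are divisors of 12. Testing x = 4 gives 0, so (x - 4) is a factor.
Divide: x^3 - 7x^2 + 9x + 12 = (x - 4)(x^2 - 3x - 3).
Apply the quadratic formula to x^2 - 3x - 3 = 0: x = (3 +/- sqrt(21))/2, i.e. x ~= 3.7913 or x ~= -0.7913.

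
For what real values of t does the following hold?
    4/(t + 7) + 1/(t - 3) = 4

t = -6.0269 or t = 3.2769

Multiply both sides by (t + 7)(t - 3):
4(t - 3) + (t + 7) = 4(t + 7)(t - 3).
Expand and collect terms: 4t^2 + 11t - 79 = 0.
By the quadratic formula, t = (-11 +/- sqrt(1385)) / 8, so t ~= 3.2769 or t ~= -6.0269.
Neither value makes a denominator zero (t != -7, t != 3), so both are valid.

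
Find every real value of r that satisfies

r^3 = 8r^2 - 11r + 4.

r = 0.6277 or r = 1 or r = 6.3723

Rearrange: r^3 - 8r^2 + 11r - 4 = 0.
Possible rational roots are divisors of -4. Testing r = 1 gives 0, so (r - 1) is a factor.
Divide: r^3 - 8r^2 + 11r - 4 = (r - 1)(r^2 - 7r + 4).
Apply the quadratic formula to r^2 - 7r + 4 = 0: r = (7 +/- sqrt(33))/2, i.e. r ~= 6.3723 or r ~= 0.6277.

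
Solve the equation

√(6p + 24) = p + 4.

Square both sides: 6p + 24 = (p + 4)².
Expand and rearrange: p² + 2p - 8 = 0.
Solving gives p = 2 or p = -4.
Check each candidate in the original equation:
  p = 2: √(36) = 6, while p + 4 = 6 — valid.
  p = -4: √(0) = 0, while p + 4 = 0 — valid.

p = -4 or p = 2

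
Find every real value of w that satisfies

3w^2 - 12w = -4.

w = 0.367 or w = 3.633

Rearrange to standard form: 3w^2 - 12w + 4 = 0.
Discriminant: (-12)^2 - 4*3*4 = 96.
Quadratic formula: w = (12 +/- sqrt(96)) / 6.
So w = 2*sqrt(6)/3 + 2 ~= 3.633 or w = 2 - 2*sqrt(6)/3 ~= 0.367.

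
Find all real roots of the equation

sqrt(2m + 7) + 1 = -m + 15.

m = 9

Isolate the radical: sqrt(2m + 7) = -m + 14.
Square both sides: 2m + 7 = (-m + 14)^2.
Expand and rearrange: m^2 - 30m + 189 = 0.
Solving gives m = 21 or m = 9.
Check each candidate in the original equation:
  m = 21: sqrt(49) = 7, while -m + 14 = -7 — extraneous.
  m = 9: sqrt(25) = 5, while -m + 14 = 5 — valid.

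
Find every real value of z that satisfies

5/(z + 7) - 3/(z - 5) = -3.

z = -8.5521 or z = 5.8855

Multiply both sides by (z + 7)(z - 5):
5(z - 5) - 3(z + 7) = -3(z + 7)(z - 5).
Expand and collect terms: -3z^2 - 8z + 151 = 0.
By the quadratic formula, z = (8 +/- sqrt(1876)) / -6, so z ~= -8.5521 or z ~= 5.8855.
Neither value makes a denominator zero (z != -7, z != 5), so both are valid.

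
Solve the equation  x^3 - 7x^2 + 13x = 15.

Rearrange: x^3 - 7x^2 + 13x - 15 = 0.
Possible rational roots are divisors of -15. Testing x = 5 gives 0, so (x - 5) is a factor.
Divide: x^3 - 7x^2 + 13x - 15 = (x - 5)(x^2 - 2x + 3).
The quadratic x^2 - 2x + 3 has discriminant -8 < 0, so no further real roots.

x = 5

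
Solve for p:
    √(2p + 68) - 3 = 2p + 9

Isolate the radical: √(2p + 68) = 2p + 12.
Square both sides: 2p + 68 = (2p + 12)².
Expand and rearrange: 4p² + 46p + 76 = 0.
Solving gives p = -2 or p = -9.5.
Check each candidate in the original equation:
  p = -2: √(64) = 8, while 2p + 12 = 8 — valid.
  p = -9.5: √(49) = 7, while 2p + 12 = -7 — extraneous.

p = -2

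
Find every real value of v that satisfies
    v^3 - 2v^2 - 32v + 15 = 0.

Possible rational roots are divisors of 15. Testing v = -5 gives 0, so (v + 5) is a factor.
Divide: v^3 - 2v^2 - 32v + 15 = (v + 5)(v^2 - 7v + 3).
Apply the quadratic formula to v^2 - 7v + 3 = 0: v = (7 +/- sqrt(37))/2, i.e. v ~= 6.5414 or v ~= 0.4586.

v = -5 or v = 0.4586 or v = 6.5414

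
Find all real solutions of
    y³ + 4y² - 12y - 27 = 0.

y = -5.3028 or y = -1.6972 or y = 3

Possible rational roots are divisors of -27. Testing y = 3 gives 0, so (y - 3) is a factor.
Divide: y³ + 4y² - 12y - 27 = (y - 3)(y² + 7y + 9).
Apply the quadratic formula to y² + 7y + 9 = 0: y = (-7 ± √13)/2, i.e. y ≈ -1.6972 or y ≈ -5.3028.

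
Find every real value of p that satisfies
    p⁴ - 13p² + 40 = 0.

p = -2.8284 or p = -2.2361 or p = 2.2361 or p = 2.8284

Let u = p². The equation becomes u² - 13u + 40 = 0.
Factor: (u - 8)(u - 5) = 0, so u = 8 or u = 5.
p² = 8 gives p = ±2·√(2) ≈ ±2.8284.
p² = 5 gives p = ±√(5) ≈ ±2.2361.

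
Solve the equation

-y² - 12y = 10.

y = -11.099 or y = -0.901

Rearrange to standard form: -y² - 12y - 10 = 0.
Discriminant: (-12)² − 4·(-1)·(-10) = 104.
Quadratic formula: y = (12 ± √104) / (-2).
So y = -6 - √(26) ≈ -11.099 or y = -6 + √(26) ≈ -0.901.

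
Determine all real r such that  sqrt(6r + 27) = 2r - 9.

Square both sides: 6r + 27 = (2r - 9)^2.
Expand and rearrange: 4r^2 - 42r + 54 = 0.
Solving gives r = 9 or r = 1.5.
Check each candidate in the original equation:
  r = 9: sqrt(81) = 9, while 2r - 9 = 9 — valid.
  r = 1.5: sqrt(36) = 6, while 2r - 9 = -6 — extraneous.

r = 9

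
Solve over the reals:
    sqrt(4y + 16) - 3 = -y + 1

y = 0

Isolate the radical: sqrt(4y + 16) = -y + 4.
Square both sides: 4y + 16 = (-y + 4)^2.
Expand and rearrange: y^2 - 12y = 0.
Solving gives y = 12 or y = 0.
Check each candidate in the original equation:
  y = 12: sqrt(64) = 8, while -y + 4 = -8 — extraneous.
  y = 0: sqrt(16) = 4, while -y + 4 = 4 — valid.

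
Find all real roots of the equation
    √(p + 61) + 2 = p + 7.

p = 3

Isolate the radical: √(p + 61) = p + 5.
Square both sides: p + 61 = (p + 5)².
Expand and rearrange: p² + 9p - 36 = 0.
Solving gives p = 3 or p = -12.
Check each candidate in the original equation:
  p = 3: √(64) = 8, while p + 5 = 8 — valid.
  p = -12: √(49) = 7, while p + 5 = -7 — extraneous.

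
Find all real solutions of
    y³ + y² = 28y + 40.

y = -5 or y = -1.4641 or y = 5.4641

Rearrange: y³ + y² - 28y - 40 = 0.
Possible rational roots are divisors of -40. Testing y = -5 gives 0, so (y + 5) is a factor.
Divide: y³ + y² - 28y - 40 = (y + 5)(y² - 4y - 8).
Apply the quadratic formula to y² - 4y - 8 = 0: y = (4 ± √48)/2, i.e. y ≈ 5.4641 or y ≈ -1.4641.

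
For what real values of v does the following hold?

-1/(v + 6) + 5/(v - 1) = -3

Multiply both sides by (v + 6)(v - 1):
-(v - 1) + 5(v + 6) = -3(v + 6)(v - 1).
Expand and collect terms: -3v^2 - 19v - 13 = 0.
By the quadratic formula, v = (19 +/- sqrt(205)) / -6, so v ~= -5.553 or v ~= -0.7804.
Neither value makes a denominator zero (v != -6, v != 1), so both are valid.

v = -5.553 or v = -0.7804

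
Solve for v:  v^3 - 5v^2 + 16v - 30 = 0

Possible rational roots are divisors of -30. Testing v = 3 gives 0, so (v - 3) is a factor.
Divide: v^3 - 5v^2 + 16v - 30 = (v - 3)(v^2 - 2v + 10).
The quadratic v^2 - 2v + 10 has discriminant -36 < 0, so no further real roots.

v = 3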